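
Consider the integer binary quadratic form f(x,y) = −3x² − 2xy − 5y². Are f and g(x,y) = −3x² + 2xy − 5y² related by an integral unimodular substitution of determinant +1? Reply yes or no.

D₁ = -56, D₂ = -56
f is negative-definite; reduce −f:
−f: reduced (well bottom): (3,2,5) with a≤c, −a<b≤a
flip sign back: reduced form of f is (-3,-2,-5)
g is negative-definite; reduce −g:
−g: reduced (well bottom): (3,-2,5) with a≤c, −a<b≤a
flip sign back: reduced form of g is (-3,2,-5)
reduced forms (-3, -2, -5) vs (-3, 2, -5) ⇒ inequivalent

no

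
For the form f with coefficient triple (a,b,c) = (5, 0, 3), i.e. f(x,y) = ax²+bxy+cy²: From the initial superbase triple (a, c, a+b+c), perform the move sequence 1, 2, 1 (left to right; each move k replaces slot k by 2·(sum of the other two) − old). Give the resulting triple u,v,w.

start (5,3,8) = (f(1,0),f(0,1),f(1,1))
replace slot 1: 2·(3+8) − 5 = 17 → (17,3,8)
replace slot 2: 2·(17+8) − 3 = 47 → (17,47,8)
replace slot 1: 2·(47+8) − 17 = 93 → (93,47,8)

93,47,8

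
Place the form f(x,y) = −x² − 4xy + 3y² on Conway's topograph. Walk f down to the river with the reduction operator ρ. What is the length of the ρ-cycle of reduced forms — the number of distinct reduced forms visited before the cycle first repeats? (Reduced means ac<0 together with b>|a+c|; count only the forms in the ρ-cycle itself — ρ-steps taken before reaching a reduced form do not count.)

D = 28, ⌊√D⌋ = 5
descent: ρ → (3,4,-1)  [lands on river]
river: ρ → (-1,4,3)
river: ρ → (3,2,-2)
river: ρ → (-2,2,3)
ρ-cycle length = 4 (tail of 1 descent step not counted)

4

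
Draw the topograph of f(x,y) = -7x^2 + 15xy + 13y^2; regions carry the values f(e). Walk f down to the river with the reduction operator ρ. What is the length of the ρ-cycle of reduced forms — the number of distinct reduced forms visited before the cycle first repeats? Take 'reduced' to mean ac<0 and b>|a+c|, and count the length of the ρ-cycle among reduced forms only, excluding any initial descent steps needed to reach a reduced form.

D = 589, ⌊√D⌋ = 24
river: ρ → (13,11,-9)
river: ρ → (-9,7,15)
river: ρ → (15,23,-1)
river: ρ → (-1,23,15)
river: ρ → (15,7,-9)
river: ρ → (-9,11,13)
river: ρ → (13,15,-7)
river: ρ → (-7,13,15)
river: ρ → (15,17,-5)
river: ρ → (-5,23,3)
river: ρ → (3,19,-19)
river: ρ → (-19,19,3)
river: ρ → (3,23,-5)
river: ρ → (-5,17,15)
river: ρ → (15,13,-7)
river: ρ → (-7,15,13)
ρ-cycle length = 16 (tail of 0 descent steps not counted)

16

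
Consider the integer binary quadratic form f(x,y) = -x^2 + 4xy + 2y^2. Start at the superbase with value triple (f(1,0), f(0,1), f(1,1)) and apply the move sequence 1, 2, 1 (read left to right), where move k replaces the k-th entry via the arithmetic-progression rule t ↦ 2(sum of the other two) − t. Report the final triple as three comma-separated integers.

start (-1,2,5) = (f(1,0),f(0,1),f(1,1))
replace slot 1: 2·(2+5) − (-1) = 15 → (15,2,5)
replace slot 2: 2·(15+5) − 2 = 38 → (15,38,5)
replace slot 1: 2·(38+5) − 15 = 71 → (71,38,5)

71,38,5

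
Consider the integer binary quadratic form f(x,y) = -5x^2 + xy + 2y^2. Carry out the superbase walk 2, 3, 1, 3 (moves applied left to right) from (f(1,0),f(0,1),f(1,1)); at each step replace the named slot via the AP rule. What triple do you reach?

start (-5,2,-2) = (f(1,0),f(0,1),f(1,1))
replace slot 2: 2·((-5)+(-2)) − 2 = -16 → (-5,-16,-2)
replace slot 3: 2·((-5)+(-16)) − (-2) = -40 → (-5,-16,-40)
replace slot 1: 2·((-16)+(-40)) − (-5) = -107 → (-107,-16,-40)
replace slot 3: 2·((-107)+(-16)) − (-40) = -206 → (-107,-16,-206)

-107,-16,-206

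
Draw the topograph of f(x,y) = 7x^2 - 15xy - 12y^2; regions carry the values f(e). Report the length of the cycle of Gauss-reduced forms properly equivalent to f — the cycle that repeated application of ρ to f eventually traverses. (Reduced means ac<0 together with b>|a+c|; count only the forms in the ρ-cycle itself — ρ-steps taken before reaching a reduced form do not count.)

D = 561, ⌊√D⌋ = 23
descent: ρ → (-12,15,7)  [lands on river]
river: ρ → (7,13,-14)
river: ρ → (-14,15,6)
river: ρ → (6,21,-5)
river: ρ → (-5,19,10)
river: ρ → (10,21,-3)
river: ρ → (-3,21,10)
river: ρ → (10,19,-5)
river: ρ → (-5,21,6)
river: ρ → (6,15,-14)
river: ρ → (-14,13,7)
river: ρ → (7,15,-12)
river: ρ → (-12,9,10)
river: ρ → (10,11,-11)
river: ρ → (-11,11,10)
river: ρ → (10,9,-12)
ρ-cycle length = 16 (tail of 1 descent step not counted)

16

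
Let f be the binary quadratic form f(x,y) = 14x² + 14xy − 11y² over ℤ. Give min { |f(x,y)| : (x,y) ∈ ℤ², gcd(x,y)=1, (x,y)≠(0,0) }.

river: ρ → (-11,8,17)
river: ρ → (17,26,-2)
river: ρ → (-2,26,17)
river: ρ → (17,8,-11)
river: ρ → (-11,14,14)
river: ρ → (14,14,-11)
closes: descent 0, river 6
min |a| on river = 2

2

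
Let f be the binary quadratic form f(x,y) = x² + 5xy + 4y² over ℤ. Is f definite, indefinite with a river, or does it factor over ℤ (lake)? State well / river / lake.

D = b²−4ac = 5² − 4·1·4 = 9
D = 3² is a perfect square ⇒ form factors over ℤ ⇒ lakes

lake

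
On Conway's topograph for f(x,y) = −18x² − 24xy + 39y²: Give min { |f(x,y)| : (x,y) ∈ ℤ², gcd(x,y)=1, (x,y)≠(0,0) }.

descent: ρ → (39,24,-18)  [lands on river]
river: ρ → (-18,48,15)
river: ρ → (15,42,-27)
river: ρ → (-27,12,30)
river: ρ → (30,48,-9)
river: ρ → (-9,42,45)
river: ρ → (45,48,-6)
river: ρ → (-6,48,45)
river: ρ → (45,42,-9)
river: ρ → (-9,48,30)
river: ρ → (30,12,-27)
river: ρ → (-27,42,15)
river: ρ → (15,48,-18)
river: ρ → (-18,24,39)
river: ρ → (39,54,-3)
river: ρ → (-3,54,39)
closes: descent 1, river 16
min |a| on river = 3

3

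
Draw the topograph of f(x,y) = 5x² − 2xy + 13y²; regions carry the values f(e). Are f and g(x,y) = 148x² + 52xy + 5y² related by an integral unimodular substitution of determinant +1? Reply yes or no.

D₁ = -256, D₂ = -256
f: reduced (well bottom): (5,-2,13) with a≤c, −a<b≤a
g: flip: (148,52,5)→(5,-52,148)
g: translate: b→-2 (≡-52 mod 10), so (5,-52,148)→(5,-2,13)
g: reduced (well bottom): (5,-2,13) with a≤c, −a<b≤a
reduced forms (5, -2, 13) vs (5, -2, 13) ⇒ equivalent

yes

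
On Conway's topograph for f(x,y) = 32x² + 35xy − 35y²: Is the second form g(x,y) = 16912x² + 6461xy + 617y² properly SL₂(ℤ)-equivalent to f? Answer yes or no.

D₁ = 5705, D₂ = 5705
river cycle of f (length 26): (-35, 35, 32), (32, 29, -38), (-38, 47, 23), (23, 45, -40), (-40, 35, 28), (28, 21, -47), (-47, 73, 2), (2, 75, -10), (-10, 65, 37), (37, 9, -38), … (16 more)
river cycle of g (length 26): (32, 35, -35), (-35, 35, 32), (32, 29, -38), (-38, 47, 23), (23, 45, -40), (-40, 35, 28), (28, 21, -47), (-47, 73, 2), (2, 75, -10), (-10, 65, 37), … (16 more)
cycles coincide ⇒ equivalent

yes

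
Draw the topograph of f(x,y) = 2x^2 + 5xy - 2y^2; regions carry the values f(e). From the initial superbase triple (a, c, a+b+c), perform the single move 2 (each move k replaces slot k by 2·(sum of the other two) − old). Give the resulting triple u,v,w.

start (2,-2,5) = (f(1,0),f(0,1),f(1,1))
replace slot 2: 2·(2+5) − (-2) = 16 → (2,16,5)

2,16,5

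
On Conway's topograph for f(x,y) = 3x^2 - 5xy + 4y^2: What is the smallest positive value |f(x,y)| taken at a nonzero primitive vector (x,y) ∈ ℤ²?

translate: b→1 (≡-5 mod 6), so (3,-5,4)→(3,1,2)
flip: (3,1,2)→(2,-1,3)
reduced (well bottom): (2,-1,3) with a≤c, −a<b≤a
well minimum = a = 2

2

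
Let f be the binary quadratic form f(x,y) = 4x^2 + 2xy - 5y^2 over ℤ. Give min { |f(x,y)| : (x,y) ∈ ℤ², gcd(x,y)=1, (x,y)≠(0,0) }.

river: ρ → (-5,8,1)
river: ρ → (1,8,-5)
river: ρ → (-5,2,4)
river: ρ → (4,6,-3)
river: ρ → (-3,6,4)
river: ρ → (4,2,-5)
closes: descent 0, river 6
min |a| on river = 1

1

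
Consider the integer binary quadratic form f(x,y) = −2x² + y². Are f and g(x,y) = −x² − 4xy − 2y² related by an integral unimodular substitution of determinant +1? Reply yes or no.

D₁ = 8, D₂ = 8
river cycle of f (length 2): (1, 2, -1), (-1, 2, 1)
river cycle of g (length 2): (1, 2, -1), (-1, 2, 1)
cycles coincide ⇒ equivalent

yes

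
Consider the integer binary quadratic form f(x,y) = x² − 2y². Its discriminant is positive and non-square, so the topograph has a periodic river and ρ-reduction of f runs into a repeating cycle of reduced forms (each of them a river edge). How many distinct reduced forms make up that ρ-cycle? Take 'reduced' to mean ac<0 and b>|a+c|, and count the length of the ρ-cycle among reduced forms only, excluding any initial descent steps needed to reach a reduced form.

D = 8, ⌊√D⌋ = 2
descent: ρ → (-2,0,1)
descent: ρ → (1,2,-1)  [lands on river]
river: ρ → (-1,2,1)
ρ-cycle length = 2 (tail of 2 descent steps not counted)

2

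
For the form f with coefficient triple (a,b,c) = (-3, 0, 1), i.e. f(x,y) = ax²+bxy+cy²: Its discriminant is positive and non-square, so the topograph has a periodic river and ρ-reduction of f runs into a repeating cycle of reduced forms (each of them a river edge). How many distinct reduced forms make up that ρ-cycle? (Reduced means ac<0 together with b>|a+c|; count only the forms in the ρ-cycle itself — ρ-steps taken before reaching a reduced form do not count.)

D = 12, ⌊√D⌋ = 3
descent: ρ → (1,2,-2)  [lands on river]
river: ρ → (-2,2,1)
ρ-cycle length = 2 (tail of 1 descent step not counted)

2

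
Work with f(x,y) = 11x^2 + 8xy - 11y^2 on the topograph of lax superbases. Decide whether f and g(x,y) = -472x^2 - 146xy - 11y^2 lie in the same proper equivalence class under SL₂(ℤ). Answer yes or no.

D₁ = 548, D₂ = 548
river cycle of f (length 18): (-11, 14, 8), (8, 18, -7), (-7, 10, 16), (16, 22, -1), (-1, 22, 16), (16, 10, -7), (-7, 18, 8), (8, 14, -11), (-11, 8, 11), (11, 14, -8), … (8 more)
river cycle of g (length 18): (-11, 14, 8), (8, 18, -7), (-7, 10, 16), (16, 22, -1), (-1, 22, 16), (16, 10, -7), (-7, 18, 8), (8, 14, -11), (-11, 8, 11), (11, 14, -8), … (8 more)
cycles coincide ⇒ equivalent

yes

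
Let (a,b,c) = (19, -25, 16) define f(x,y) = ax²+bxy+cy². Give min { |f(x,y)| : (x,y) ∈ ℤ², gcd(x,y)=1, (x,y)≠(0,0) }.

translate: b→13 (≡-25 mod 38), so (19,-25,16)→(19,13,10)
flip: (19,13,10)→(10,-13,19)
translate: b→7 (≡-13 mod 20), so (10,-13,19)→(10,7,16)
reduced (well bottom): (10,7,16) with a≤c, −a<b≤a
well minimum = a = 10

10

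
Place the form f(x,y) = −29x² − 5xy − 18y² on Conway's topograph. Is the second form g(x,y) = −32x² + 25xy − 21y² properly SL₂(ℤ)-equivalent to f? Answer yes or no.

D₁ = -2063, D₂ = -2063
f is negative-definite; reduce −f:
−f: flip: (29,5,18)→(18,-5,29)
−f: reduced (well bottom): (18,-5,29) with a≤c, −a<b≤a
flip sign back: reduced form of f is (-18,5,-29)
g is negative-definite; reduce −g:
−g: flip: (32,-25,21)→(21,25,32)
−g: translate: b→-17 (≡25 mod 42), so (21,25,32)→(21,-17,28)
−g: reduced (well bottom): (21,-17,28) with a≤c, −a<b≤a
flip sign back: reduced form of g is (-21,17,-28)
reduced forms (-18, 5, -29) vs (-21, 17, -28) ⇒ inequivalent

no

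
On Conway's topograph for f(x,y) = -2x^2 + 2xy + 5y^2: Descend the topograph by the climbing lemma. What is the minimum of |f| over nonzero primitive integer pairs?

descent: ρ → (5,-2,-2)
descent: ρ → (-2,6,1)  [lands on river]
river: ρ → (1,6,-2)
closes: descent 2, river 2
min |a| on river = 1

1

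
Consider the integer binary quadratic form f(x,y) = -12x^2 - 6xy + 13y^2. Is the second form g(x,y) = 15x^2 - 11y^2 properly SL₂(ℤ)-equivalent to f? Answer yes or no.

D₁ = 660, D₂ = 660
river cycle of f (length 8): (13, 6, -12), (-12, 18, 7), (7, 24, -3), (-3, 24, 7), (7, 18, -12), (-12, 6, 13), (13, 20, -5), (-5, 20, 13)
river cycle of g (length 6): (-11, 22, 4), (4, 18, -21), (-21, 24, 1), (1, 24, -21), (-21, 18, 4), (4, 22, -11)
cycles differ ⇒ inequivalent

no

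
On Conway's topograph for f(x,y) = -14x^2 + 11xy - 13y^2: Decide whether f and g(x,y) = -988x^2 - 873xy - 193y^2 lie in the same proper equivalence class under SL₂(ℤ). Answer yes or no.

D₁ = -607, D₂ = -607
f is negative-definite; reduce −f:
−f: flip: (14,-11,13)→(13,11,14)
−f: reduced (well bottom): (13,11,14) with a≤c, −a<b≤a
flip sign back: reduced form of f is (-13,-11,-14)
g is negative-definite; reduce −g:
−g: flip: (988,873,193)→(193,-873,988)
−g: translate: b→-101 (≡-873 mod 386), so (193,-873,988)→(193,-101,14)
−g: flip: (193,-101,14)→(14,101,193)
−g: translate: b→-11 (≡101 mod 28), so (14,101,193)→(14,-11,13)
−g: flip: (14,-11,13)→(13,11,14)
−g: reduced (well bottom): (13,11,14) with a≤c, −a<b≤a
flip sign back: reduced form of g is (-13,-11,-14)
reduced forms (-13, -11, -14) vs (-13, -11, -14) ⇒ equivalent

yes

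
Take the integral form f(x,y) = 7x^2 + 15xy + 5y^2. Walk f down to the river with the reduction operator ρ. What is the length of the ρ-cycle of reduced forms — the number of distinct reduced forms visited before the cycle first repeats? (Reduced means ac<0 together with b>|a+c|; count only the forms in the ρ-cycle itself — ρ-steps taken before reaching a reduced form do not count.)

D = 85, ⌊√D⌋ = 9
descent: ρ → (5,5,-3)  [lands on river]
river: ρ → (-3,7,3)
river: ρ → (3,5,-5)
river: ρ → (-5,5,3)
river: ρ → (3,7,-3)
river: ρ → (-3,5,5)
ρ-cycle length = 6 (tail of 1 descent step not counted)

6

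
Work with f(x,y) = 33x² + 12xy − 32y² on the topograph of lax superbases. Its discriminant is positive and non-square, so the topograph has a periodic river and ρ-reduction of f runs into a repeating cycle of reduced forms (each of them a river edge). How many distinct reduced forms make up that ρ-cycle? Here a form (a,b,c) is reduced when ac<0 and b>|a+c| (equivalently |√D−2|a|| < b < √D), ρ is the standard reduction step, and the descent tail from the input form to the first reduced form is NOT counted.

D = 4368, ⌊√D⌋ = 66
river: ρ → (-32,52,13)
river: ρ → (13,52,-32)
river: ρ → (-32,12,33)
river: ρ → (33,54,-11)
river: ρ → (-11,56,28)
river: ρ → (28,56,-11)
river: ρ → (-11,54,33)
river: ρ → (33,12,-32)
ρ-cycle length = 8 (tail of 0 descent steps not counted)

8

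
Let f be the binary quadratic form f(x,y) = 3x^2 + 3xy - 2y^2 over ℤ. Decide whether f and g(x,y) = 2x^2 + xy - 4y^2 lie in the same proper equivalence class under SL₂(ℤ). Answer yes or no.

D₁ = 33, D₂ = 33
river cycle of f (length 4): (-2, 5, 1), (1, 5, -2), (-2, 3, 3), (3, 3, -2)
river cycle of g (length 4): (2, 5, -1), (-1, 5, 2), (2, 3, -3), (-3, 3, 2)
cycles differ ⇒ inequivalent

no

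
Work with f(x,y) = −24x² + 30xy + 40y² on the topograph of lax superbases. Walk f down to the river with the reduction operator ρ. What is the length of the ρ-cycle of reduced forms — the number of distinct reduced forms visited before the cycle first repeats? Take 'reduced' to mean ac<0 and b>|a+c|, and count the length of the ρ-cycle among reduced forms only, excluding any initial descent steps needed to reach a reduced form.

D = 4740, ⌊√D⌋ = 68
river: ρ → (40,50,-14)
river: ρ → (-14,62,16)
river: ρ → (16,66,-6)
river: ρ → (-6,66,16)
river: ρ → (16,62,-14)
river: ρ → (-14,50,40)
river: ρ → (40,30,-24)
river: ρ → (-24,66,4)
river: ρ → (4,62,-56)
river: ρ → (-56,50,10)
river: ρ → (10,50,-56)
river: ρ → (-56,62,4)
river: ρ → (4,66,-24)
river: ρ → (-24,30,40)
ρ-cycle length = 14 (tail of 0 descent steps not counted)

14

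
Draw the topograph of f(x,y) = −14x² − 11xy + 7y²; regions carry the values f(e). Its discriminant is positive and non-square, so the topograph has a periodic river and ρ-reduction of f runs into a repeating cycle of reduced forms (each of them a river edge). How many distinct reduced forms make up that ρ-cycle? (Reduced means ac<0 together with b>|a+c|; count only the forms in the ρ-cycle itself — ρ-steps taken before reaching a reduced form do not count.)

D = 513, ⌊√D⌋ = 22
descent: ρ → (7,11,-14)  [lands on river]
river: ρ → (-14,17,4)
river: ρ → (4,15,-18)
river: ρ → (-18,21,1)
river: ρ → (1,21,-18)
river: ρ → (-18,15,4)
river: ρ → (4,17,-14)
river: ρ → (-14,11,7)
river: ρ → (7,17,-8)
river: ρ → (-8,15,9)
river: ρ → (9,21,-2)
river: ρ → (-2,19,19)
river: ρ → (19,19,-2)
river: ρ → (-2,21,9)
river: ρ → (9,15,-8)
river: ρ → (-8,17,7)
ρ-cycle length = 16 (tail of 1 descent step not counted)

16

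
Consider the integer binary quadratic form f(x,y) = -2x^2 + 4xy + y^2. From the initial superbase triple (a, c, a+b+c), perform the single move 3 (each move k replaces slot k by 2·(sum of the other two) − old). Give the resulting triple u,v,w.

start (-2,1,3) = (f(1,0),f(0,1),f(1,1))
replace slot 3: 2·((-2)+1) − 3 = -5 → (-2,1,-5)

-2,1,-5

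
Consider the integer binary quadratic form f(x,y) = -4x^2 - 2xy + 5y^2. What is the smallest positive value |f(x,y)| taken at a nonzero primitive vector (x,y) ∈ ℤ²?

descent: ρ → (5,2,-4)  [lands on river]
river: ρ → (-4,6,3)
river: ρ → (3,6,-4)
river: ρ → (-4,2,5)
river: ρ → (5,8,-1)
river: ρ → (-1,8,5)
closes: descent 1, river 6
min |a| on river = 1

1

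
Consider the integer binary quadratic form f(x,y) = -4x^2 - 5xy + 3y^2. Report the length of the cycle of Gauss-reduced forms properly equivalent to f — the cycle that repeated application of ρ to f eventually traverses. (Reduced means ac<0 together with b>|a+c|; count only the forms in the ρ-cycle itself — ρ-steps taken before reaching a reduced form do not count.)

D = 73, ⌊√D⌋ = 8
descent: ρ → (3,5,-4)  [lands on river]
river: ρ → (-4,3,4)
river: ρ → (4,5,-3)
river: ρ → (-3,7,2)
river: ρ → (2,5,-6)
river: ρ → (-6,7,1)
river: ρ → (1,7,-6)
river: ρ → (-6,5,2)
river: ρ → (2,7,-3)
river: ρ → (-3,5,4)
river: ρ → (4,3,-4)
river: ρ → (-4,5,3)
river: ρ → (3,7,-2)
river: ρ → (-2,5,6)
river: ρ → (6,7,-1)
river: ρ → (-1,7,6)
river: ρ → (6,5,-2)
river: ρ → (-2,7,3)
ρ-cycle length = 18 (tail of 1 descent step not counted)

18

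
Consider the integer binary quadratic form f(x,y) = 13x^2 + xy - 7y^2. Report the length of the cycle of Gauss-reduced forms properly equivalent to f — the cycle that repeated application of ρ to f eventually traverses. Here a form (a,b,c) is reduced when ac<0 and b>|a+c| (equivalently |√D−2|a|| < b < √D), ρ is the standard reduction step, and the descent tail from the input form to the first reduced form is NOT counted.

D = 365, ⌊√D⌋ = 19
descent: ρ → (-7,13,7)  [lands on river]
river: ρ → (7,15,-5)
river: ρ → (-5,15,7)
river: ρ → (7,13,-7)
river: ρ → (-7,15,5)
river: ρ → (5,15,-7)
ρ-cycle length = 6 (tail of 1 descent step not counted)

6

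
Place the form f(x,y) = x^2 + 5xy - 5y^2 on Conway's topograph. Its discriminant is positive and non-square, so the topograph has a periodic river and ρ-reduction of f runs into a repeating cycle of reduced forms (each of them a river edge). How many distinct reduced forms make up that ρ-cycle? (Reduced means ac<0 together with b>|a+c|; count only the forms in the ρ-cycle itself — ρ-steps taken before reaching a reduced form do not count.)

D = 45, ⌊√D⌋ = 6
river: ρ → (-5,5,1)
river: ρ → (1,5,-5)
ρ-cycle length = 2 (tail of 0 descent steps not counted)

2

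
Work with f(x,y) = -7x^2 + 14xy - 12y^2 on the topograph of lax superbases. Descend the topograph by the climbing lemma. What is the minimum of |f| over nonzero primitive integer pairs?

translate: b→0 (≡-14 mod 14), so (7,-14,12)→(7,0,5)
flip: (7,0,5)→(5,0,7)
reduced (well bottom): (5,0,7) with a≤c, −a<b≤a
well minimum |f| = |-5| = 5 (negative-definite)

5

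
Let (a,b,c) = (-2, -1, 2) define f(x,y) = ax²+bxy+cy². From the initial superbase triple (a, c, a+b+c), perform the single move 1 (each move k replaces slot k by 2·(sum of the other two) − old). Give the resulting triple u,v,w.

start (-2,2,-1) = (f(1,0),f(0,1),f(1,1))
replace slot 1: 2·(2+(-1)) − (-2) = 4 → (4,2,-1)

4,2,-1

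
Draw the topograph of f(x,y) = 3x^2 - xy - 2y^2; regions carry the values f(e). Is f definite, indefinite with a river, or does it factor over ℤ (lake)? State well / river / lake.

D = b²−4ac = (-1)² − 4·3·(-2) = 25
D = 5² is a perfect square ⇒ form factors over ℤ ⇒ lakes

lake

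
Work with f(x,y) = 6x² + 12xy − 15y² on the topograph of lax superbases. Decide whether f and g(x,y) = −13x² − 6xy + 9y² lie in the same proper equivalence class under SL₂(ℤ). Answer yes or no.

D₁ = 504, D₂ = 504
river cycle of f (length 4): (-15, 18, 3), (3, 18, -15), (-15, 12, 6), (6, 12, -15)
river cycle of g (length 10): (9, 6, -13), (-13, 20, 2), (2, 20, -13), (-13, 6, 9), (9, 12, -10), (-10, 8, 11), (11, 14, -7), (-7, 14, 11), (11, 8, -10), (-10, 12, 9)
cycles differ ⇒ inequivalent

no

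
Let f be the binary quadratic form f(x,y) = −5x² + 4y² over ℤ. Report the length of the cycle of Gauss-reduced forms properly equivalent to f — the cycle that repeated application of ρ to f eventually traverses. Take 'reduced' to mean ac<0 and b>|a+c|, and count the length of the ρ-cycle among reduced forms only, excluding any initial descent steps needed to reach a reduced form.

D = 80, ⌊√D⌋ = 8
descent: ρ → (4,8,-1)  [lands on river]
river: ρ → (-1,8,4)
ρ-cycle length = 2 (tail of 1 descent step not counted)

2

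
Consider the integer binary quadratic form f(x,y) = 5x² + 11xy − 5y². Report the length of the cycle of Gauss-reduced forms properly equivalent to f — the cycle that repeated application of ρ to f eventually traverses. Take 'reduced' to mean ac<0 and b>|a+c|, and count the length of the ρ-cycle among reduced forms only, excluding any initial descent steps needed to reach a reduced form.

D = 221, ⌊√D⌋ = 14
river: ρ → (-5,9,7)
river: ρ → (7,5,-7)
river: ρ → (-7,9,5)
river: ρ → (5,11,-5)
ρ-cycle length = 4 (tail of 0 descent steps not counted)

4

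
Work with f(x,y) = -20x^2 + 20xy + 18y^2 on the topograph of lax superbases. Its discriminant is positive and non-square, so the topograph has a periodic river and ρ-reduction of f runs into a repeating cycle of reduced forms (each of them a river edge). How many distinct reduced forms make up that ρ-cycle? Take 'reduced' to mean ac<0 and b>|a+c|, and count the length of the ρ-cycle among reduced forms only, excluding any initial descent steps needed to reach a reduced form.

D = 1840, ⌊√D⌋ = 42
river: ρ → (18,16,-22)
river: ρ → (-22,28,12)
river: ρ → (12,20,-30)
river: ρ → (-30,40,2)
river: ρ → (2,40,-30)
river: ρ → (-30,20,12)
river: ρ → (12,28,-22)
river: ρ → (-22,16,18)
river: ρ → (18,20,-20)
river: ρ → (-20,20,18)
ρ-cycle length = 10 (tail of 0 descent steps not counted)

10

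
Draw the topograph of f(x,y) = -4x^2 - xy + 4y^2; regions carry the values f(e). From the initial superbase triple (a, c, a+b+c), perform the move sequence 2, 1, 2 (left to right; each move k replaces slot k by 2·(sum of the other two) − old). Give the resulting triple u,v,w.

start (-4,4,-1) = (f(1,0),f(0,1),f(1,1))
replace slot 2: 2·((-4)+(-1)) − 4 = -14 → (-4,-14,-1)
replace slot 1: 2·((-14)+(-1)) − (-4) = -26 → (-26,-14,-1)
replace slot 2: 2·((-26)+(-1)) − (-14) = -40 → (-26,-40,-1)

-26,-40,-1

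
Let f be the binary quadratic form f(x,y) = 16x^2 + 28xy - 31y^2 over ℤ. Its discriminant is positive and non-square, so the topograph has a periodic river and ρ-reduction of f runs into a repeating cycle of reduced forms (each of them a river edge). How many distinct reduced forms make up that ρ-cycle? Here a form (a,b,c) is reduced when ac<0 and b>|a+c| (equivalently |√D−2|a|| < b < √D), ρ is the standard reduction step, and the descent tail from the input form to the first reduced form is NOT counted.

D = 2768, ⌊√D⌋ = 52
river: ρ → (-31,34,13)
river: ρ → (13,44,-16)
river: ρ → (-16,52,1)
river: ρ → (1,52,-16)
river: ρ → (-16,44,13)
river: ρ → (13,34,-31)
river: ρ → (-31,28,16)
river: ρ → (16,36,-23)
river: ρ → (-23,10,29)
river: ρ → (29,48,-4)
river: ρ → (-4,48,29)
river: ρ → (29,10,-23)
river: ρ → (-23,36,16)
river: ρ → (16,28,-31)
ρ-cycle length = 14 (tail of 0 descent steps not counted)

14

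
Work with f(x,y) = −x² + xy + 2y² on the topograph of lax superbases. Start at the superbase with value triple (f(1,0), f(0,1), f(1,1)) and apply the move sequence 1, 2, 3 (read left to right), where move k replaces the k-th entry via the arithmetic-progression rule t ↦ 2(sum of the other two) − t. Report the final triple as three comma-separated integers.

start (-1,2,2) = (f(1,0),f(0,1),f(1,1))
replace slot 1: 2·(2+2) − (-1) = 9 → (9,2,2)
replace slot 2: 2·(9+2) − 2 = 20 → (9,20,2)
replace slot 3: 2·(9+20) − 2 = 56 → (9,20,56)

9,20,56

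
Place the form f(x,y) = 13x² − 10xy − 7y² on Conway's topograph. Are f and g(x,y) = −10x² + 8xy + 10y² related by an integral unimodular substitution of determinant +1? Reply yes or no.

D₁ = 464, D₂ = 464
river cycle of f (length 10): (-7, 10, 13), (13, 16, -4), (-4, 16, 13), (13, 10, -7), (-7, 18, 5), (5, 12, -16), (-16, 20, 1), (1, 20, -16), (-16, 12, 5), (5, 18, -7)
river cycle of g (length 10): (10, 12, -8), (-8, 20, 2), (2, 20, -8), (-8, 12, 10), (10, 8, -10), (-10, 12, 8), (8, 20, -2), (-2, 20, 8), (8, 12, -10), (-10, 8, 10)
cycles differ ⇒ inequivalent

no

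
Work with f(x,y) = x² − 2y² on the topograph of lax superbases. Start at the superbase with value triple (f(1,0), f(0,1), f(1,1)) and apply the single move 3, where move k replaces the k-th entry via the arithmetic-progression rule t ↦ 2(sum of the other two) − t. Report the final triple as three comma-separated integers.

start (1,-2,-1) = (f(1,0),f(0,1),f(1,1))
replace slot 3: 2·(1+(-2)) − (-1) = -1 → (1,-2,-1)

1,-2,-1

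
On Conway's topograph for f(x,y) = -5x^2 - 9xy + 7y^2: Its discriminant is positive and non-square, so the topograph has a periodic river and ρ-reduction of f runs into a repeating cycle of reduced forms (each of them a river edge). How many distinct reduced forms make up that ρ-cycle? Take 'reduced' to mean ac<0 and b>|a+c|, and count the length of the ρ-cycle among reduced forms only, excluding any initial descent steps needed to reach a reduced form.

D = 221, ⌊√D⌋ = 14
descent: ρ → (7,9,-5)  [lands on river]
river: ρ → (-5,11,5)
river: ρ → (5,9,-7)
river: ρ → (-7,5,7)
ρ-cycle length = 4 (tail of 1 descent step not counted)

4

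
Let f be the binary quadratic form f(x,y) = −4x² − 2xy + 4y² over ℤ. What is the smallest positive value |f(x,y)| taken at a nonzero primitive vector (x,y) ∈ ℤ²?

descent: ρ → (4,2,-4)  [lands on river]
river: ρ → (-4,6,2)
river: ρ → (2,6,-4)
river: ρ → (-4,2,4)
river: ρ → (4,6,-2)
river: ρ → (-2,6,4)
closes: descent 1, river 6
min |a| on river = 2

2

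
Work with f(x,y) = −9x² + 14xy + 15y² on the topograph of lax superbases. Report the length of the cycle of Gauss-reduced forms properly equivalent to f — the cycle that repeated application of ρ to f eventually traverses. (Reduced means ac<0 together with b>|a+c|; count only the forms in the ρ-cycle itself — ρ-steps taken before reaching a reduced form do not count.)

D = 736, ⌊√D⌋ = 27
river: ρ → (15,16,-8)
river: ρ → (-8,16,15)
river: ρ → (15,14,-9)
river: ρ → (-9,22,7)
river: ρ → (7,20,-12)
river: ρ → (-12,4,15)
river: ρ → (15,26,-1)
river: ρ → (-1,26,15)
river: ρ → (15,4,-12)
river: ρ → (-12,20,7)
river: ρ → (7,22,-9)
river: ρ → (-9,14,15)
ρ-cycle length = 12 (tail of 0 descent steps not counted)

12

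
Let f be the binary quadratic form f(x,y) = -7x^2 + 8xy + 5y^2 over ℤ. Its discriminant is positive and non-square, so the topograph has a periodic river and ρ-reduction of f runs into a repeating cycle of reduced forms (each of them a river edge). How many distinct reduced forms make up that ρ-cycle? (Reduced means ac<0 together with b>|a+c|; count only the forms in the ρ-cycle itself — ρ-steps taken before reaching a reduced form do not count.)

D = 204, ⌊√D⌋ = 14
river: ρ → (5,12,-3)
river: ρ → (-3,12,5)
river: ρ → (5,8,-7)
river: ρ → (-7,6,6)
river: ρ → (6,6,-7)
river: ρ → (-7,8,5)
ρ-cycle length = 6 (tail of 0 descent steps not counted)

6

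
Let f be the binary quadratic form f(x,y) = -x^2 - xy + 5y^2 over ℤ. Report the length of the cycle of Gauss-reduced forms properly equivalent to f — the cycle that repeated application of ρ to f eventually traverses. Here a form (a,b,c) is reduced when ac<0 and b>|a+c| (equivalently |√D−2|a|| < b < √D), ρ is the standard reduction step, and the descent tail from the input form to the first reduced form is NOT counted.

D = 21, ⌊√D⌋ = 4
descent: ρ → (5,1,-1)
descent: ρ → (-1,3,3)  [lands on river]
river: ρ → (3,3,-1)
ρ-cycle length = 2 (tail of 2 descent steps not counted)

2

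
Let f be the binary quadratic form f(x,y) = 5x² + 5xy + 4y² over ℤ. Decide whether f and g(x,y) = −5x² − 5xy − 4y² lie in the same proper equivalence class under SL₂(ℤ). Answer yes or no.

D₁ = -55, D₂ = -55
f: flip: (5,5,4)→(4,-5,5)
f: translate: b→3 (≡-5 mod 8), so (4,-5,5)→(4,3,4)
f: reduced (well bottom): (4,3,4) with a≤c, −a<b≤a
g is negative-definite; reduce −g:
−g: flip: (5,5,4)→(4,-5,5)
−g: translate: b→3 (≡-5 mod 8), so (4,-5,5)→(4,3,4)
−g: reduced (well bottom): (4,3,4) with a≤c, −a<b≤a
flip sign back: reduced form of g is (-4,-3,-4)
reduced forms (4, 3, 4) vs (-4, -3, -4) ⇒ inequivalent

no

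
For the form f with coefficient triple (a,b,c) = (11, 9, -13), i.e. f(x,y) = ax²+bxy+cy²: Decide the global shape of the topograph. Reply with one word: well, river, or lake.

D = b²−4ac = 9² − 4·11·(-13) = 653
D > 0 non-square ⇒ indefinite ⇒ periodic river

river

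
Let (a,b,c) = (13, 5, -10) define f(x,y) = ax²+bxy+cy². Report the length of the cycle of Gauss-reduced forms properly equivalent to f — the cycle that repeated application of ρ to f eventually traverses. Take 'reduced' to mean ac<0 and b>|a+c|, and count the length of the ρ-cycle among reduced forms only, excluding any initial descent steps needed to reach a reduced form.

D = 545, ⌊√D⌋ = 23
river: ρ → (-10,15,8)
river: ρ → (8,17,-8)
river: ρ → (-8,15,10)
river: ρ → (10,5,-13)
river: ρ → (-13,21,2)
river: ρ → (2,23,-2)
river: ρ → (-2,21,13)
river: ρ → (13,5,-10)
ρ-cycle length = 8 (tail of 0 descent steps not counted)

8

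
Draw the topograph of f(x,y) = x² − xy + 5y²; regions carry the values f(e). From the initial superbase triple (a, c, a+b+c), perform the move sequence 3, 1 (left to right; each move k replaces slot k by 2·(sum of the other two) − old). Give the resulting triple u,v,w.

start (1,5,5) = (f(1,0),f(0,1),f(1,1))
replace slot 3: 2·(1+5) − 5 = 7 → (1,5,7)
replace slot 1: 2·(5+7) − 1 = 23 → (23,5,7)

23,5,7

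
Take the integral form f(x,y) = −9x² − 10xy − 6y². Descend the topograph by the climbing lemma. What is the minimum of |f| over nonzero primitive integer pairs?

translate: b→-8 (≡10 mod 18), so (9,10,6)→(9,-8,5)
flip: (9,-8,5)→(5,8,9)
translate: b→-2 (≡8 mod 10), so (5,8,9)→(5,-2,6)
reduced (well bottom): (5,-2,6) with a≤c, −a<b≤a
well minimum |f| = |-5| = 5 (negative-definite)

5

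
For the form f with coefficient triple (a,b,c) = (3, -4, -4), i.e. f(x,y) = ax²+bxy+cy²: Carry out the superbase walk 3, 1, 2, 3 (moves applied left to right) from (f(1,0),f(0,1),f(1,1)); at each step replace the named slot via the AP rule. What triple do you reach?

start (3,-4,-5) = (f(1,0),f(0,1),f(1,1))
replace slot 3: 2·(3+(-4)) − (-5) = 3 → (3,-4,3)
replace slot 1: 2·((-4)+3) − 3 = -5 → (-5,-4,3)
replace slot 2: 2·((-5)+3) − (-4) = 0 → (-5,0,3)
replace slot 3: 2·((-5)+0) − 3 = -13 → (-5,0,-13)

-5,0,-13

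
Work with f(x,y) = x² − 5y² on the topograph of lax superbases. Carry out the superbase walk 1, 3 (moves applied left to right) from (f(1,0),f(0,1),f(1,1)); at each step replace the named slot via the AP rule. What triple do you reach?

start (1,-5,-4) = (f(1,0),f(0,1),f(1,1))
replace slot 1: 2·((-5)+(-4)) − 1 = -19 → (-19,-5,-4)
replace slot 3: 2·((-19)+(-5)) − (-4) = -44 → (-19,-5,-44)

-19,-5,-44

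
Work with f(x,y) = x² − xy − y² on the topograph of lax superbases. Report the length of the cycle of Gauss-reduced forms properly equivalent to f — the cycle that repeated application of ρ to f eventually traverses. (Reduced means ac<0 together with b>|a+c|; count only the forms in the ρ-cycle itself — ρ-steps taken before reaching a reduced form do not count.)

D = 5, ⌊√D⌋ = 2
descent: ρ → (-1,1,1)  [lands on river]
river: ρ → (1,1,-1)
ρ-cycle length = 2 (tail of 1 descent step not counted)

2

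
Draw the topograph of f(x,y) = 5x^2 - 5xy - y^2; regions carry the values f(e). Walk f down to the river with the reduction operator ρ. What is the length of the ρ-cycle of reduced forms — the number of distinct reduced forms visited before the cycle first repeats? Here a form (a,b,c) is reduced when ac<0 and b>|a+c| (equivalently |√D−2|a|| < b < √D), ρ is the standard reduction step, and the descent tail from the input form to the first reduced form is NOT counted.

D = 45, ⌊√D⌋ = 6
descent: ρ → (-1,5,5)  [lands on river]
river: ρ → (5,5,-1)
ρ-cycle length = 2 (tail of 1 descent step not counted)

2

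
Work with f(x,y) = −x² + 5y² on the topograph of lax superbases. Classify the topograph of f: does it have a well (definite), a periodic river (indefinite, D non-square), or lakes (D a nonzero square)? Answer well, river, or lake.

D = b²−4ac = 0² − 4·(-1)·5 = 20
D > 0 non-square ⇒ indefinite ⇒ periodic river

river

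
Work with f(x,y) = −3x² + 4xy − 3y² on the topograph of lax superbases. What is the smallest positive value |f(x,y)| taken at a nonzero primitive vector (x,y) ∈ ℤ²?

translate: b→2 (≡-4 mod 6), so (3,-4,3)→(3,2,2)
flip: (3,2,2)→(2,-2,3)
translate: b→2 (≡-2 mod 4), so (2,-2,3)→(2,2,3)
reduced (well bottom): (2,2,3) with a≤c, −a<b≤a
well minimum |f| = |-2| = 2 (negative-definite)

2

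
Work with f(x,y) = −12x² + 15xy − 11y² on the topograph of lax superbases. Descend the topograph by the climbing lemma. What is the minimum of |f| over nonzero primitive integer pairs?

translate: b→9 (≡-15 mod 24), so (12,-15,11)→(12,9,8)
flip: (12,9,8)→(8,-9,12)
translate: b→7 (≡-9 mod 16), so (8,-9,12)→(8,7,11)
reduced (well bottom): (8,7,11) with a≤c, −a<b≤a
well minimum |f| = |-8| = 8 (negative-definite)

8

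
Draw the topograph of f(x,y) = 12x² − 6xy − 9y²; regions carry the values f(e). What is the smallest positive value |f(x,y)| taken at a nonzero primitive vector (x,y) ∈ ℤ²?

descent: ρ → (-9,6,12)  [lands on river]
river: ρ → (12,18,-3)
river: ρ → (-3,18,12)
river: ρ → (12,6,-9)
river: ρ → (-9,12,9)
river: ρ → (9,6,-12)
river: ρ → (-12,18,3)
river: ρ → (3,18,-12)
river: ρ → (-12,6,9)
river: ρ → (9,12,-9)
closes: descent 1, river 10
min |a| on river = 3

3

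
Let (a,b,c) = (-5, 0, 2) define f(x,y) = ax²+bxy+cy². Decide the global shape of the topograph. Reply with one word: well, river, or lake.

D = b²−4ac = 0² − 4·(-5)·2 = 40
D > 0 non-square ⇒ indefinite ⇒ periodic river

river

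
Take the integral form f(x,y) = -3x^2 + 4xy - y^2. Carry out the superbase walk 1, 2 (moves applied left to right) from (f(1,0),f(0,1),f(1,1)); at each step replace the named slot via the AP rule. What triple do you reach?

start (-3,-1,0) = (f(1,0),f(0,1),f(1,1))
replace slot 1: 2·((-1)+0) − (-3) = 1 → (1,-1,0)
replace slot 2: 2·(1+0) − (-1) = 3 → (1,3,0)

1,3,0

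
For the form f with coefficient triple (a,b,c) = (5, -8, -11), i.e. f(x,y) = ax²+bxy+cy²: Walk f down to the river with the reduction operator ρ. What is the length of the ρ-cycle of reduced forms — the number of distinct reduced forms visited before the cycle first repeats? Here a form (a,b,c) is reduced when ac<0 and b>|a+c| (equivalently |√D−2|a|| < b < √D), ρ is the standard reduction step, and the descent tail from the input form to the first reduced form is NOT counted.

D = 284, ⌊√D⌋ = 16
descent: ρ → (-11,8,5)  [lands on river]
river: ρ → (5,12,-7)
river: ρ → (-7,16,1)
river: ρ → (1,16,-7)
river: ρ → (-7,12,5)
river: ρ → (5,8,-11)
river: ρ → (-11,14,2)
river: ρ → (2,14,-11)
ρ-cycle length = 8 (tail of 1 descent step not counted)

8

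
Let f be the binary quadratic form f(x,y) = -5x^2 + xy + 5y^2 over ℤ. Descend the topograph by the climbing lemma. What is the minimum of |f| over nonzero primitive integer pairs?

river: ρ → (5,9,-1)
river: ρ → (-1,9,5)
river: ρ → (5,1,-5)
river: ρ → (-5,9,1)
river: ρ → (1,9,-5)
river: ρ → (-5,1,5)
closes: descent 0, river 6
min |a| on river = 1

1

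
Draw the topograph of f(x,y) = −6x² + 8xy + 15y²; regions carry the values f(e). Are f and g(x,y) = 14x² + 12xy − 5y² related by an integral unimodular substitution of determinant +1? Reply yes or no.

D₁ = 424, D₂ = 424
river cycle of f (length 18): (-6, 20, 1), (1, 20, -6), (-6, 16, 7), (7, 12, -10), (-10, 8, 9), (9, 10, -9), (-9, 8, 10), (10, 12, -7), (-7, 16, 6), (6, 20, -1), … (8 more)
river cycle of g (length 14): (-5, 18, 5), (5, 12, -14), (-14, 16, 3), (3, 20, -2), (-2, 20, 3), (3, 16, -14), (-14, 12, 5), (5, 18, -5), (-5, 12, 14), (14, 16, -3), … (4 more)
cycles differ ⇒ inequivalent

no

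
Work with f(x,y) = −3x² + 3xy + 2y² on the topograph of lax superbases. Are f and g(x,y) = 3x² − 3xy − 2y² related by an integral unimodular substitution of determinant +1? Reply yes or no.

D₁ = 33, D₂ = 33
river cycle of f (length 4): (2, 5, -1), (-1, 5, 2), (2, 3, -3), (-3, 3, 2)
river cycle of g (length 4): (-2, 3, 3), (3, 3, -2), (-2, 5, 1), (1, 5, -2)
cycles differ ⇒ inequivalent

no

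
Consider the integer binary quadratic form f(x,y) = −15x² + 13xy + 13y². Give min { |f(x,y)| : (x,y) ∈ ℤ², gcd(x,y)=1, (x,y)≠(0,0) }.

river: ρ → (13,13,-15)
river: ρ → (-15,17,11)
river: ρ → (11,27,-5)
river: ρ → (-5,23,21)
river: ρ → (21,19,-7)
river: ρ → (-7,23,15)
river: ρ → (15,7,-15)
river: ρ → (-15,23,7)
river: ρ → (7,19,-21)
river: ρ → (-21,23,5)
river: ρ → (5,27,-11)
river: ρ → (-11,17,15)
river: ρ → (15,13,-13)
river: ρ → (-13,13,15)
river: ρ → (15,17,-11)
river: ρ → (-11,27,5)
river: ρ → (5,23,-21)
river: ρ → (-21,19,7)
river: ρ → (7,23,-15)
river: ρ → (-15,7,15)
river: ρ → (15,23,-7)
river: ρ → (-7,19,21)
river: ρ → (21,23,-5)
river: ρ → (-5,27,11)
river: ρ → (11,17,-15)
river: ρ → (-15,13,13)
closes: descent 0, river 26
min |a| on river = 5

5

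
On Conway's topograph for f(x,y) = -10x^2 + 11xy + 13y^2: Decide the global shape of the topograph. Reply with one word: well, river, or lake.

D = b²−4ac = 11² − 4·(-10)·13 = 641
D > 0 non-square ⇒ indefinite ⇒ periodic river

river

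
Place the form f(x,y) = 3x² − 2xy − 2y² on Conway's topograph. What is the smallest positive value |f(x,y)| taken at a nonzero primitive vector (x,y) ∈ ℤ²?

descent: ρ → (-2,2,3)  [lands on river]
river: ρ → (3,4,-1)
river: ρ → (-1,4,3)
river: ρ → (3,2,-2)
closes: descent 1, river 4
min |a| on river = 1

1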